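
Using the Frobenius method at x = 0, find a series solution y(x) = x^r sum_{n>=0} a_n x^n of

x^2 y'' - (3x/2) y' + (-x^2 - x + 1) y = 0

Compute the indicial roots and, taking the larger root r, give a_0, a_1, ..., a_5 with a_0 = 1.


Write in Frobenius form y'' + (p(x)/x) y' + (q(x)/x^2) y = 0:
  p(x) = -3/2,  q(x) = -x^2 - x + 1.
Indicial equation: r(r-1) + (-3/2) r + (1) = 0 -> roots r_1 = 2, r_2 = 1/2.
Take r = r_1 = 2. Let y(x) = x^r sum_{n>=0} a_n x^n with a_0 = 1.
Substitute y = x^r sum a_n x^n and match x^{r+n}. The recurrence is
  D(n) a_n - 1 a_{n-1} - 1 a_{n-2} = 0,  where D(n) = (r+n)(r+n-1) + (-3/2)(r+n) + (1).
  a_n = [1 a_{n-1} + 1 a_{n-2}] / D(n).
Since the indicial polynomial factors as (r - r_1)(r - r_2), D(n) = (r_1 + n - r_1)(r_1 + n - r_2) = n(n + 3/2).
Evaluating step by step (a_0 = 1):
  n = 1: D(1) = 1(1 + 3/2) = 5/2; numerator = 1(1) = 1; a_1 = (1)/(5/2) = 2/5
  n = 2: D(2) = 2(2 + 3/2) = 7; numerator = 1(2/5) + 1(1) = 7/5; a_2 = (7/5)/(7) = 1/5
  n = 3: D(3) = 3(3 + 3/2) = 27/2; numerator = 1(1/5) + 1(2/5) = 3/5; a_3 = (3/5)/(27/2) = 2/45
  n = 4: D(4) = 4(4 + 3/2) = 22; numerator = 1(2/45) + 1(1/5) = 11/45; a_4 = (11/45)/(22) = 1/90
  n = 5: D(5) = 5(5 + 3/2) = 65/2; numerator = 1(1/90) + 1(2/45) = 1/18; a_5 = (1/18)/(65/2) = 1/585

r = 2; a_0 = 1; a_1 = 2/5; a_2 = 1/5; a_3 = 2/45; a_4 = 1/90; a_5 = 1/585


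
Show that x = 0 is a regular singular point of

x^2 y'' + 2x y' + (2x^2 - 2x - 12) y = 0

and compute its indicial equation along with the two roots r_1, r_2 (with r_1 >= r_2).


Divide by x^2 to reach normal form y'' + P_1(x) y' + P_2(x) y = 0 with P_1(x) = 2/x and P_2(x) = 2 - 2/x - 12/x^2.
x = 0 is a singular point because the y'-coefficient 2/x has a pole at x = 0 and the y-coefficient 2 - 2/x - 12/x^2 has a pole at x = 0.
It is a regular singular point because x P_1(x) = p(x) = 2 and x^2 P_2(x) = q(x) = 2x^2 - 2x - 12 are polynomials, hence analytic at x = 0.
p(0) = 2,  q(0) = -12.
Indicial equation: r(r-1) + p(0) r + q(0) = 0, i.e. r^2 + (p(0) - 1) r + q(0) = 0, i.e. r^2 + 1 r - 12 = 0.
Discriminant: (1)^2 - 4(-12) = 49, so r = (-1 ± 7)/2.
Solving: r_1 = 3, r_2 = -4.

indicial: r^2 + 1 r - 12 = 0; roots r_1 = 3, r_2 = -4


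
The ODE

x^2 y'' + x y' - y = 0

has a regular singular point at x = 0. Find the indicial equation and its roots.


Divide by x^2 to reach normal form y'' + P_1(x) y' + P_2(x) y = 0 with P_1(x) = 1/x and P_2(x) = -1/x^2.
x = 0 is a singular point because the y'-coefficient 1/x has a pole at x = 0 and the y-coefficient -1/x^2 has a pole at x = 0.
It is a regular singular point because x P_1(x) = p(x) = 1 and x^2 P_2(x) = q(x) = -1 are polynomials, hence analytic at x = 0.
p(0) = 1,  q(0) = -1.
Indicial equation: r(r-1) + p(0) r + q(0) = 0, i.e. r^2 + (p(0) - 1) r + q(0) = 0, i.e. r^2 - 1 = 0.
Discriminant: (0)^2 - 4(-1) = 4, so r = (0 ± 2)/2.
Solving: r_1 = 1, r_2 = -1.

indicial: r^2 - 1 = 0; roots r_1 = 1, r_2 = -1


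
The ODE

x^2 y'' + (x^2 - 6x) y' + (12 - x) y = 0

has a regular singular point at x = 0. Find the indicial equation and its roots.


Divide by x^2 to reach normal form y'' + P_1(x) y' + P_2(x) y = 0 with P_1(x) = 1 - 6/x and P_2(x) = -1/x + 12/x^2.
x = 0 is a singular point because the y'-coefficient 1 - 6/x has a pole at x = 0 and the y-coefficient -1/x + 12/x^2 has a pole at x = 0.
It is a regular singular point because x P_1(x) = p(x) = x - 6 and x^2 P_2(x) = q(x) = 12 - x are polynomials, hence analytic at x = 0.
p(0) = -6,  q(0) = 12.
Indicial equation: r(r-1) + p(0) r + q(0) = 0, i.e. r^2 + (p(0) - 1) r + q(0) = 0, i.e. r^2 - 7 r + 12 = 0.
Discriminant: (-7)^2 - 4(12) = 1, so r = (7 ± 1)/2.
Solving: r_1 = 4, r_2 = 3.

indicial: r^2 - 7 r + 12 = 0; roots r_1 = 4, r_2 = 3


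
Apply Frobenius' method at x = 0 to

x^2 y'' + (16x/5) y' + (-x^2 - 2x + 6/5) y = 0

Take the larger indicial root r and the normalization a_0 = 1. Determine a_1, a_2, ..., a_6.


Write in Frobenius form y'' + (p(x)/x) y' + (q(x)/x^2) y = 0:
  p(x) = 16/5,  q(x) = -x^2 - 2x + 6/5.
Indicial equation: r(r-1) + (16/5) r + (6/5) = 0 -> roots r_1 = -1, r_2 = -6/5.
Take r = r_1 = -1. Let y(x) = x^r sum_{n>=0} a_n x^n with a_0 = 1.
Substitute y = x^r sum a_n x^n and match x^{r+n}. The recurrence is
  D(n) a_n - 2 a_{n-1} - 1 a_{n-2} = 0,  where D(n) = (r+n)(r+n-1) + (16/5)(r+n) + (6/5).
  a_n = [2 a_{n-1} + 1 a_{n-2}] / D(n).
Since the indicial polynomial factors as (r - r_1)(r - r_2), D(n) = (r_1 + n - r_1)(r_1 + n - r_2) = n(n + 1/5).
Evaluating step by step (a_0 = 1):
  n = 1: D(1) = 1(1 + 1/5) = 6/5; numerator = 2(1) = 2; a_1 = (2)/(6/5) = 5/3
  n = 2: D(2) = 2(2 + 1/5) = 22/5; numerator = 2(5/3) + 1(1) = 13/3; a_2 = (13/3)/(22/5) = 65/66
  n = 3: D(3) = 3(3 + 1/5) = 48/5; numerator = 2(65/66) + 1(5/3) = 40/11; a_3 = (40/11)/(48/5) = 25/66
  n = 4: D(4) = 4(4 + 1/5) = 84/5; numerator = 2(25/66) + 1(65/66) = 115/66; a_4 = (115/66)/(84/5) = 575/5544
  n = 5: D(5) = 5(5 + 1/5) = 26; numerator = 2(575/5544) + 1(25/66) = 1625/2772; a_5 = (1625/2772)/(26) = 125/5544
  n = 6: D(6) = 6(6 + 1/5) = 186/5; numerator = 2(125/5544) + 1(575/5544) = 25/168; a_6 = (25/168)/(186/5) = 125/31248

r = -1; a_0 = 1; a_1 = 5/3; a_2 = 65/66; a_3 = 25/66; a_4 = 575/5544; a_5 = 125/5544; a_6 = 125/31248


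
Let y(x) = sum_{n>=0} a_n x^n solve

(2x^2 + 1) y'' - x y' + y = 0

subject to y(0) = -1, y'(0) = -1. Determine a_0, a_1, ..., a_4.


Ansatz: y(x) = sum_{n>=0} a_n x^n, so y'(x) = sum_{n>=1} n a_n x^(n-1) and y''(x) = sum_{n>=2} n(n-1) a_n x^(n-2).
Substitute into P(x) y'' + Q(x) y' + R(x) y = 0 with P(x) = 2x^2 + 1, Q(x) = -x, R(x) = 1, and match powers of x.
Initial conditions: a_0 = -1, a_1 = -1.
Setting the coefficient of each power of x to zero and solving order by order (substituting the coefficients already found):
  x^0: 2 a_2 + a_0 = 0  ->  2 a_2 = -a_0 = 1  ->  a_2 = 1/2
  x^1: 6 a_3 = 0  ->  a_3 = 0
  x^2: 12 a_4 + 3 a_2 = 0  ->  12 a_4 = -3 a_2 = -3/2  ->  a_4 = -1/8
Truncated series: y(x) = -1 - x + (1/2) x^2 - (1/8) x^4 + O(x^5).

a_0 = -1; a_1 = -1; a_2 = 1/2; a_3 = 0; a_4 = -1/8


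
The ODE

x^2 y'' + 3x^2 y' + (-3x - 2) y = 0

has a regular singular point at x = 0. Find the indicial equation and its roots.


Divide by x^2 to reach normal form y'' + P_1(x) y' + P_2(x) y = 0 with P_1(x) = 3 and P_2(x) = -3/x - 2/x^2.
x = 0 is a singular point because the y-coefficient -3/x - 2/x^2 has a pole at x = 0.
It is a regular singular point because x P_1(x) = p(x) = 3x and x^2 P_2(x) = q(x) = -3x - 2 are polynomials, hence analytic at x = 0.
p(0) = 0,  q(0) = -2.
Indicial equation: r(r-1) + p(0) r + q(0) = 0, i.e. r^2 + (p(0) - 1) r + q(0) = 0, i.e. r^2 - 1 r - 2 = 0.
Discriminant: (-1)^2 - 4(-2) = 9, so r = (1 ± 3)/2.
Solving: r_1 = 2, r_2 = -1.

indicial: r^2 - 1 r - 2 = 0; roots r_1 = 2, r_2 = -1


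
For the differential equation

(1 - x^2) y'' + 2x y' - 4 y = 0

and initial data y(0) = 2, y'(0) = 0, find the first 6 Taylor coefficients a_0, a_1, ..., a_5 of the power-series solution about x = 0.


Ansatz: y(x) = sum_{n>=0} a_n x^n, so y'(x) = sum_{n>=1} n a_n x^(n-1) and y''(x) = sum_{n>=2} n(n-1) a_n x^(n-2).
Substitute into P(x) y'' + Q(x) y' + R(x) y = 0 with P(x) = 1 - x^2, Q(x) = 2x, R(x) = -4, and match powers of x.
Initial conditions: a_0 = 2, a_1 = 0.
Setting the coefficient of each power of x to zero and solving order by order (substituting the coefficients already found):
  x^0: 2 a_2 - 4 a_0 = 0  ->  2 a_2 = 4 a_0 = 8  ->  a_2 = 4
  x^1: 6 a_3 - 2 a_1 = 0  ->  6 a_3 = 2 a_1 = 0  ->  a_3 = 0
  x^2: 12 a_4 - 2 a_2 = 0  ->  12 a_4 = 2 a_2 = 8  ->  a_4 = 2/3
  x^3: 20 a_5 - 4 a_3 = 0  ->  20 a_5 = 4 a_3 = 0  ->  a_5 = 0
Truncated series: y(x) = 2 + 4 x^2 + (2/3) x^4 + O(x^6).

a_0 = 2; a_1 = 0; a_2 = 4; a_3 = 0; a_4 = 2/3; a_5 = 0


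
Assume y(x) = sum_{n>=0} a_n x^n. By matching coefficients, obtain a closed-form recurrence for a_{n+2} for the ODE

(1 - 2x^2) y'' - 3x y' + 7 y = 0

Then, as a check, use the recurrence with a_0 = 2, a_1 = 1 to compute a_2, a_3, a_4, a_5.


Substitute y = sum_n a_n x^n.
(1 - 2 x^2) y'' contributes (n+2)(n+1) a_{n+2} - 2 n(n-1) a_n at x^n.
-3 x y'(x) contributes -3 n a_n at x^n.
7 y(x) contributes 7 a_n at x^n.
Matching x^n: (n+2)(n+1) a_{n+2} + (-2 n(n-1) - 3 n + 7) a_n = 0.
Thus a_{n+2} = (2 n(n-1) + 3 n - 7) / ((n+1)(n+2)) * a_n.

Check with a_0 = 2, a_1 = 1 (apply the recurrence for n = 0, 1, 2, 3): a_0 = 2, a_1 = 1, a_2 = -7, a_3 = -2/3, a_4 = -7/4, a_5 = -7/15.

a_(n+2) = (2 n(n-1) + 3 n - 7) / ((n+1)(n+2)) * a_n; check: a_0 = 2, a_1 = 1, a_2 = -7, a_3 = -2/3, a_4 = -7/4, a_5 = -7/15


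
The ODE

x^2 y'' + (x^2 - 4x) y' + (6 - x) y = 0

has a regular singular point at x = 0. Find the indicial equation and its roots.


Divide by x^2 to reach normal form y'' + P_1(x) y' + P_2(x) y = 0 with P_1(x) = 1 - 4/x and P_2(x) = -1/x + 6/x^2.
x = 0 is a singular point because the y'-coefficient 1 - 4/x has a pole at x = 0 and the y-coefficient -1/x + 6/x^2 has a pole at x = 0.
It is a regular singular point because x P_1(x) = p(x) = x - 4 and x^2 P_2(x) = q(x) = 6 - x are polynomials, hence analytic at x = 0.
p(0) = -4,  q(0) = 6.
Indicial equation: r(r-1) + p(0) r + q(0) = 0, i.e. r^2 + (p(0) - 1) r + q(0) = 0, i.e. r^2 - 5 r + 6 = 0.
Discriminant: (-5)^2 - 4(6) = 1, so r = (5 ± 1)/2.
Solving: r_1 = 3, r_2 = 2.

indicial: r^2 - 5 r + 6 = 0; roots r_1 = 3, r_2 = 2


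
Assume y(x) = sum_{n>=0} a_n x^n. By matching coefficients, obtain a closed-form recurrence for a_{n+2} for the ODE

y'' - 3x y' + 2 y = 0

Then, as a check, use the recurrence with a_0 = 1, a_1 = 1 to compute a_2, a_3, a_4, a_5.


Substitute y = sum_n a_n x^n.
y''(x) has coefficient (n+2)(n+1) a_{n+2} at x^n;
-3 x y'(x) has coefficient -3 n a_n at x^n (shift);
2 y(x) has coefficient 2 a_n at x^n.
Matching x^n: (n+2)(n+1) a_{n+2} + (-3n + 2) a_n = 0.
Thus a_{n+2} = (3n - 2) / ((n+1)(n+2)) * a_n.

Check with a_0 = 1, a_1 = 1 (apply the recurrence for n = 0, 1, 2, 3): a_0 = 1, a_1 = 1, a_2 = -1, a_3 = 1/6, a_4 = -1/3, a_5 = 7/120.

a_(n+2) = (3n - 2) / ((n+1)(n+2)) * a_n; check: a_0 = 1, a_1 = 1, a_2 = -1, a_3 = 1/6, a_4 = -1/3, a_5 = 7/120


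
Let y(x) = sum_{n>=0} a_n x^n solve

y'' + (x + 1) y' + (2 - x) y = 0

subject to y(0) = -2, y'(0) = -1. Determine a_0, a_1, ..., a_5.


Ansatz: y(x) = sum_{n>=0} a_n x^n, so y'(x) = sum_{n>=1} n a_n x^(n-1) and y''(x) = sum_{n>=2} n(n-1) a_n x^(n-2).
Substitute into P(x) y'' + Q(x) y' + R(x) y = 0 with P(x) = 1, Q(x) = x + 1, R(x) = 2 - x, and match powers of x.
Initial conditions: a_0 = -2, a_1 = -1.
Setting the coefficient of each power of x to zero and solving order by order (substituting the coefficients already found):
  x^0: 2 a_2 + a_1 + 2 a_0 = 0  ->  2 a_2 = -a_1 - 2 a_0 = 5  ->  a_2 = 5/2
  x^1: 6 a_3 + 2 a_2 + 3 a_1 - a_0 = 0  ->  6 a_3 = -2 a_2 - 3 a_1 + a_0 = -4  ->  a_3 = -2/3
  x^2: 12 a_4 + 3 a_3 + 4 a_2 - a_1 = 0  ->  12 a_4 = -3 a_3 - 4 a_2 + a_1 = -9  ->  a_4 = -3/4
  x^3: 20 a_5 + 4 a_4 + 5 a_3 - a_2 = 0  ->  20 a_5 = -4 a_4 - 5 a_3 + a_2 = 53/6  ->  a_5 = 53/120
Truncated series: y(x) = -2 - x + (5/2) x^2 - (2/3) x^3 - (3/4) x^4 + (53/120) x^5 + O(x^6).

a_0 = -2; a_1 = -1; a_2 = 5/2; a_3 = -2/3; a_4 = -3/4; a_5 = 53/120


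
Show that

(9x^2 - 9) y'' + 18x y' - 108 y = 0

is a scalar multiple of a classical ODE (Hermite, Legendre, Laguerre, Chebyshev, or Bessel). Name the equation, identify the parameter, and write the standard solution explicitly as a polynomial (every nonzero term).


All three coefficients share the factor -9; dividing through by -9 gives  (1 - x^2) y'' - 2x y' + 12 y = 0.
This matches the Legendre equation (1 - x^2) y'' - 2x y' + n(n+1) y = 0 (note the -2x y' term) with n(n+1) = 12, so n = 3; the polynomial solution is P_3(x).
With y = sum_k a_k x^k, matching x^k gives (k+2)(k+1) a_{k+2} = [k(k+1) - n(n+1)] a_k = (k - 3)(k + 4) a_k. The right side vanishes at k = 3, so the series with the parity of 3 terminates at degree 3.
Standard normalization (P_n(1) = 1): leading coefficient (2n)!/(2^n (n!)^2) = 720/(8*36) = 5/2, so a_3 = 5/2. Work downward with a_k = (k+1)(k+2) a_{k+2} / ((k - 3)(k + 4)):
  a_1 = (2)(3)(5/2) / ((1 - 3)(1 + 4)) = 15/(-10) = -3/2
Hence P_3(x) = 5 x^3/2 - 3 x/2.

P_3(x); series = 5 x^3/2 - 3 x/2


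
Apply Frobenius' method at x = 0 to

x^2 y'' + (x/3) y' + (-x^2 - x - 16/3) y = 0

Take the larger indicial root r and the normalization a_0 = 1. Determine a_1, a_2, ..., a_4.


Write in Frobenius form y'' + (p(x)/x) y' + (q(x)/x^2) y = 0:
  p(x) = 1/3,  q(x) = -x^2 - x - 16/3.
Indicial equation: r(r-1) + (1/3) r + (-16/3) = 0 -> roots r_1 = 8/3, r_2 = -2.
Take r = r_1 = 8/3. Let y(x) = x^r sum_{n>=0} a_n x^n with a_0 = 1.
Substitute y = x^r sum a_n x^n and match x^{r+n}. The recurrence is
  D(n) a_n - 1 a_{n-1} - 1 a_{n-2} = 0,  where D(n) = (r+n)(r+n-1) + (1/3)(r+n) + (-16/3).
  a_n = [1 a_{n-1} + 1 a_{n-2}] / D(n).
Since the indicial polynomial factors as (r - r_1)(r - r_2), D(n) = (r_1 + n - r_1)(r_1 + n - r_2) = n(n + 14/3).
Evaluating step by step (a_0 = 1):
  n = 1: D(1) = 1(1 + 14/3) = 17/3; numerator = 1(1) = 1; a_1 = (1)/(17/3) = 3/17
  n = 2: D(2) = 2(2 + 14/3) = 40/3; numerator = 1(3/17) + 1(1) = 20/17; a_2 = (20/17)/(40/3) = 3/34
  n = 3: D(3) = 3(3 + 14/3) = 23; numerator = 1(3/34) + 1(3/17) = 9/34; a_3 = (9/34)/(23) = 9/782
  n = 4: D(4) = 4(4 + 14/3) = 104/3; numerator = 1(9/782) + 1(3/34) = 39/391; a_4 = (39/391)/(104/3) = 9/3128

r = 8/3; a_0 = 1; a_1 = 3/17; a_2 = 3/34; a_3 = 9/782; a_4 = 9/3128


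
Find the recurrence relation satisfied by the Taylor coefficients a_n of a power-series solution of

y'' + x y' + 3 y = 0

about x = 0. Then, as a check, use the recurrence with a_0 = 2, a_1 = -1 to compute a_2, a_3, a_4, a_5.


Substitute y = sum_n a_n x^n.
y''(x) has coefficient (n+2)(n+1) a_{n+2} at x^n;
x y'(x) has coefficient n a_n at x^n (shift);
3 y(x) has coefficient 3 a_n at x^n.
Matching x^n: (n+2)(n+1) a_{n+2} + (n + 3) a_n = 0.
Thus a_{n+2} = (-n - 3) / ((n+1)(n+2)) * a_n.

Check with a_0 = 2, a_1 = -1 (apply the recurrence for n = 0, 1, 2, 3): a_0 = 2, a_1 = -1, a_2 = -3, a_3 = 2/3, a_4 = 5/4, a_5 = -1/5.

a_(n+2) = (-n - 3) / ((n+1)(n+2)) * a_n; check: a_0 = 2, a_1 = -1, a_2 = -3, a_3 = 2/3, a_4 = 5/4, a_5 = -1/5


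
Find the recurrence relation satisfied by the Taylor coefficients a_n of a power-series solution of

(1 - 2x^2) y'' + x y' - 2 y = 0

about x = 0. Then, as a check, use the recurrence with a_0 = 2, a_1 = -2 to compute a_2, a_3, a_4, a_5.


Substitute y = sum_n a_n x^n.
(1 - 2 x^2) y'' contributes (n+2)(n+1) a_{n+2} - 2 n(n-1) a_n at x^n.
x y'(x) contributes n a_n at x^n.
-2 y(x) contributes -2 a_n at x^n.
Matching x^n: (n+2)(n+1) a_{n+2} + (-2 n(n-1) + n - 2) a_n = 0.
Thus a_{n+2} = (2 n(n-1) - n + 2) / ((n+1)(n+2)) * a_n.

Check with a_0 = 2, a_1 = -2 (apply the recurrence for n = 0, 1, 2, 3): a_0 = 2, a_1 = -2, a_2 = 2, a_3 = -1/3, a_4 = 2/3, a_5 = -11/60.

a_(n+2) = (2 n(n-1) - n + 2) / ((n+1)(n+2)) * a_n; check: a_0 = 2, a_1 = -2, a_2 = 2, a_3 = -1/3, a_4 = 2/3, a_5 = -11/60


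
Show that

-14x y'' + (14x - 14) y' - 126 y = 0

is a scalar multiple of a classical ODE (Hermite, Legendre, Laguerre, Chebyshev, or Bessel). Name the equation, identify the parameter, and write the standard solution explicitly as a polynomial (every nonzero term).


All three coefficients share the factor -14; dividing through by -14 gives  x y'' + (1 - x) y' + 9 y = 0.
This matches the Laguerre equation x y'' + (1 - x) y' + n y = 0 with n = 9; the polynomial solution is L_9(x).
With y = sum_k a_k x^k, matching x^k gives (k+1)k a_{k+1} + (k+1) a_{k+1} - k a_k + n a_k = 0, i.e. (k+1)^2 a_{k+1} = (k - n) a_k = (k - 9) a_k. The right side vanishes at k = 9, so the series terminates at degree 9.
Standard normalization L_n(0) = 1 gives a_0 = 1. Work upward with a_{k+1} = (k - 9) a_k / (k+1)^2:
  a_1 = (0 - 9)(1) / 1^2 = -9/1 = -9
  a_2 = (1 - 9)(-9) / 2^2 = 72/4 = 18
  a_3 = (2 - 9)(18) / 3^2 = -126/9 = -14
  a_4 = (3 - 9)(-14) / 4^2 = 84/16 = 21/4
  a_5 = (4 - 9)(21/4) / 5^2 = (-105/4)/25 = -21/20
  a_6 = (5 - 9)(-21/20) / 6^2 = (21/5)/36 = 7/60
  a_7 = (6 - 9)(7/60) / 7^2 = (-7/20)/49 = -1/140
  a_8 = (7 - 9)(-1/140) / 8^2 = (1/70)/64 = 1/4480
  a_9 = (8 - 9)(1/4480) / 9^2 = (-1/4480)/81 = -1/362880
Hence L_9(x) = -x^9/362880 + x^8/4480 - x^7/140 + 7 x^6/60 - 21 x^5/20 + 21 x^4/4 - 14 x^3 + 18 x^2 - 9 x + 1.

L_9(x); series = -x^9/362880 + x^8/4480 - x^7/140 + 7 x^6/60 - 21 x^5/20 + 21 x^4/4 - 14 x^3 + 18 x^2 - 9 x + 1


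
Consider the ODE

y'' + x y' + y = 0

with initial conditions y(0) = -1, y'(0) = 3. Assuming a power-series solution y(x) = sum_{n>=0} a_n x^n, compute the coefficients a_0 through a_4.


Ansatz: y(x) = sum_{n>=0} a_n x^n, so y'(x) = sum_{n>=1} n a_n x^(n-1) and y''(x) = sum_{n>=2} n(n-1) a_n x^(n-2).
Substitute into P(x) y'' + Q(x) y' + R(x) y = 0 with P(x) = 1, Q(x) = x, R(x) = 1, and match powers of x.
Initial conditions: a_0 = -1, a_1 = 3.
Setting the coefficient of each power of x to zero and solving order by order (substituting the coefficients already found):
  x^0: 2 a_2 + a_0 = 0  ->  2 a_2 = -a_0 = 1  ->  a_2 = 1/2
  x^1: 6 a_3 + 2 a_1 = 0  ->  6 a_3 = -2 a_1 = -6  ->  a_3 = -1
  x^2: 12 a_4 + 3 a_2 = 0  ->  12 a_4 = -3 a_2 = -3/2  ->  a_4 = -1/8
Truncated series: y(x) = -1 + 3 x + (1/2) x^2 - x^3 - (1/8) x^4 + O(x^5).

a_0 = -1; a_1 = 3; a_2 = 1/2; a_3 = -1; a_4 = -1/8


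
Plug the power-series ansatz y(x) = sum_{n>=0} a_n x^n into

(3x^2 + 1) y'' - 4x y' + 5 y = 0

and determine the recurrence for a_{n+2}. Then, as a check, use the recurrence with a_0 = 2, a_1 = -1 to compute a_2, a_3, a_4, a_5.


Substitute y = sum_n a_n x^n.
(1 + 3 x^2) y'' contributes (n+2)(n+1) a_{n+2} + 3 n(n-1) a_n at x^n.
-4 x y'(x) contributes -4 n a_n at x^n.
5 y(x) contributes 5 a_n at x^n.
Matching x^n: (n+2)(n+1) a_{n+2} + (3 n(n-1) - 4 n + 5) a_n = 0.
Thus a_{n+2} = (-3 n(n-1) + 4 n - 5) / ((n+1)(n+2)) * a_n.

Check with a_0 = 2, a_1 = -1 (apply the recurrence for n = 0, 1, 2, 3): a_0 = 2, a_1 = -1, a_2 = -5, a_3 = 1/6, a_4 = 5/4, a_5 = -11/120.

a_(n+2) = (-3 n(n-1) + 4 n - 5) / ((n+1)(n+2)) * a_n; check: a_0 = 2, a_1 = -1, a_2 = -5, a_3 = 1/6, a_4 = 5/4, a_5 = -11/120


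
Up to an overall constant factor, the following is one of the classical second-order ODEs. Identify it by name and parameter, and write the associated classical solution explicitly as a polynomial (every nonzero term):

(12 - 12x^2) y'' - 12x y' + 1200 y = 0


All three coefficients share the factor 12; dividing through by 12 gives  (1 - x^2) y'' - x y' + 100 y = 0.
This matches the Chebyshev equation (1 - x^2) y'' - x y' + n^2 y = 0 (note the -x y' term, not -2x y') with n^2 = 100, so n = 10; the polynomial solution is T_10(x).
With y = sum_k a_k x^k, matching x^k gives (k+2)(k+1) a_{k+2} = (k^2 - n^2) a_k = (k - 10)(k + 10) a_k. The right side vanishes at k = 10, so the series with the parity of 10 terminates at degree 10.
Standard normalization: leading coefficient of T_n is 2^(n-1), so a_10 = 2^9 = 512. Work downward with a_k = (k+1)(k+2) a_{k+2} / ((k - 10)(k + 10)):
  a_8 = (9)(10)(512) / ((8 - 10)(8 + 10)) = 46080/(-36) = -1280
  a_6 = (7)(8)(-1280) / ((6 - 10)(6 + 10)) = -71680/(-64) = 1120
  a_4 = (5)(6)(1120) / ((4 - 10)(4 + 10)) = 33600/(-84) = -400
  a_2 = (3)(4)(-400) / ((2 - 10)(2 + 10)) = -4800/(-96) = 50
  a_0 = (1)(2)(50) / ((0 - 10)(0 + 10)) = 100/(-100) = -1
Hence T_10(x) = 512 x^10 - 1280 x^8 + 1120 x^6 - 400 x^4 + 50 x^2 - 1.

T_10(x); series = 512 x^10 - 1280 x^8 + 1120 x^6 - 400 x^4 + 50 x^2 - 1


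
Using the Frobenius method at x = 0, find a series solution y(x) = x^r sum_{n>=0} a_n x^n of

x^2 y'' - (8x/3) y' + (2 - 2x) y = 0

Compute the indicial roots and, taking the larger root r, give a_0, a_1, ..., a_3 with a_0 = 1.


Write in Frobenius form y'' + (p(x)/x) y' + (q(x)/x^2) y = 0:
  p(x) = -8/3,  q(x) = 2 - 2x.
Indicial equation: r(r-1) + (-8/3) r + (2) = 0 -> roots r_1 = 3, r_2 = 2/3.
Take r = r_1 = 3. Let y(x) = x^r sum_{n>=0} a_n x^n with a_0 = 1.
Substitute y = x^r sum a_n x^n and match x^{r+n}. The recurrence is
  D(n) a_n - 2 a_{n-1} = 0,  where D(n) = (r+n)(r+n-1) + (-8/3)(r+n) + (2).
  a_n = 2 / D(n) * a_{n-1}.
Since the indicial polynomial factors as (r - r_1)(r - r_2), D(n) = (r_1 + n - r_1)(r_1 + n - r_2) = n(n + 7/3).
Evaluating step by step (a_0 = 1):
  n = 1: D(1) = 1(1 + 7/3) = 10/3; numerator = 2(1) = 2; a_1 = (2)/(10/3) = 3/5
  n = 2: D(2) = 2(2 + 7/3) = 26/3; numerator = 2(3/5) = 6/5; a_2 = (6/5)/(26/3) = 9/65
  n = 3: D(3) = 3(3 + 7/3) = 16; numerator = 2(9/65) = 18/65; a_3 = (18/65)/(16) = 9/520

r = 3; a_0 = 1; a_1 = 3/5; a_2 = 9/65; a_3 = 9/520


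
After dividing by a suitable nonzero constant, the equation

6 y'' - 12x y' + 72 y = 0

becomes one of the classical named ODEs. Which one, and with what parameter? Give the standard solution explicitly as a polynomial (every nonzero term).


All three coefficients share the factor 6; dividing through by 6 gives  y'' - 2x y' + 12 y = 0.
This matches the Hermite equation y'' - 2x y' + 2n y = 0 with 2n = 12, so n = 6; the polynomial solution is H_6(x).
With y = sum_k a_k x^k, matching x^k gives (k+2)(k+1) a_{k+2} = 2(k - n) a_k = 2(k - 6) a_k. The right side vanishes at k = 6, so the series with the parity of 6 terminates at degree 6.
Standard normalization: leading coefficient of H_n is 2^n, so a_6 = 2^6 = 64. Work downward with a_k = (k+1)(k+2) a_{k+2} / (2(k - n)):
  a_4 = (5)(6)(64) / (2(4 - 6)) = 1920/(-4) = -480
  a_2 = (3)(4)(-480) / (2(2 - 6)) = -5760/(-8) = 720
  a_0 = (1)(2)(720) / (2(0 - 6)) = 1440/(-12) = -120
Hence H_6(x) = 64 x^6 - 480 x^4 + 720 x^2 - 120.

H_6(x); series = 64 x^6 - 480 x^4 + 720 x^2 - 120


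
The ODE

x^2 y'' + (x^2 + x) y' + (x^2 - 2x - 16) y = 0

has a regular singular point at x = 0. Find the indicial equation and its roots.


Divide by x^2 to reach normal form y'' + P_1(x) y' + P_2(x) y = 0 with P_1(x) = 1 + 1/x and P_2(x) = 1 - 2/x - 16/x^2.
x = 0 is a singular point because the y'-coefficient 1 + 1/x has a pole at x = 0 and the y-coefficient 1 - 2/x - 16/x^2 has a pole at x = 0.
It is a regular singular point because x P_1(x) = p(x) = x + 1 and x^2 P_2(x) = q(x) = x^2 - 2x - 16 are polynomials, hence analytic at x = 0.
p(0) = 1,  q(0) = -16.
Indicial equation: r(r-1) + p(0) r + q(0) = 0, i.e. r^2 + (p(0) - 1) r + q(0) = 0, i.e. r^2 - 16 = 0.
Discriminant: (0)^2 - 4(-16) = 64, so r = (0 ± 8)/2.
Solving: r_1 = 4, r_2 = -4.

indicial: r^2 - 16 = 0; roots r_1 = 4, r_2 = -4


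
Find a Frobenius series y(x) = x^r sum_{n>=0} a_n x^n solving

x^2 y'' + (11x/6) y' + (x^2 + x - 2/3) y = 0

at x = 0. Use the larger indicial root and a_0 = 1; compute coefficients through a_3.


Write in Frobenius form y'' + (p(x)/x) y' + (q(x)/x^2) y = 0:
  p(x) = 11/6,  q(x) = x^2 + x - 2/3.
Indicial equation: r(r-1) + (11/6) r + (-2/3) = 0 -> roots r_1 = 1/2, r_2 = -4/3.
Take r = r_1 = 1/2. Let y(x) = x^r sum_{n>=0} a_n x^n with a_0 = 1.
Substitute y = x^r sum a_n x^n and match x^{r+n}. The recurrence is
  D(n) a_n + 1 a_{n-1} + 1 a_{n-2} = 0,  where D(n) = (r+n)(r+n-1) + (11/6)(r+n) + (-2/3).
  a_n = [-1 a_{n-1} - 1 a_{n-2}] / D(n).
Since the indicial polynomial factors as (r - r_1)(r - r_2), D(n) = (r_1 + n - r_1)(r_1 + n - r_2) = n(n + 11/6).
Evaluating step by step (a_0 = 1):
  n = 1: D(1) = 1(1 + 11/6) = 17/6; numerator = -1(1) = -1; a_1 = (-1)/(17/6) = -6/17
  n = 2: D(2) = 2(2 + 11/6) = 23/3; numerator = -1(-6/17) - 1(1) = -11/17; a_2 = (-11/17)/(23/3) = -33/391
  n = 3: D(3) = 3(3 + 11/6) = 29/2; numerator = -1(-33/391) - 1(-6/17) = 171/391; a_3 = (171/391)/(29/2) = 342/11339

r = 1/2; a_0 = 1; a_1 = -6/17; a_2 = -33/391; a_3 = 342/11339


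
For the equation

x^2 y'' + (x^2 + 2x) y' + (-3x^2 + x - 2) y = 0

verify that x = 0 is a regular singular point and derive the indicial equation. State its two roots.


Divide by x^2 to reach normal form y'' + P_1(x) y' + P_2(x) y = 0 with P_1(x) = 1 + 2/x and P_2(x) = -3 + 1/x - 2/x^2.
x = 0 is a singular point because the y'-coefficient 1 + 2/x has a pole at x = 0 and the y-coefficient -3 + 1/x - 2/x^2 has a pole at x = 0.
It is a regular singular point because x P_1(x) = p(x) = x + 2 and x^2 P_2(x) = q(x) = -3x^2 + x - 2 are polynomials, hence analytic at x = 0.
p(0) = 2,  q(0) = -2.
Indicial equation: r(r-1) + p(0) r + q(0) = 0, i.e. r^2 + (p(0) - 1) r + q(0) = 0, i.e. r^2 + 1 r - 2 = 0.
Discriminant: (1)^2 - 4(-2) = 9, so r = (-1 ± 3)/2.
Solving: r_1 = 1, r_2 = -2.

indicial: r^2 + 1 r - 2 = 0; roots r_1 = 1, r_2 = -2


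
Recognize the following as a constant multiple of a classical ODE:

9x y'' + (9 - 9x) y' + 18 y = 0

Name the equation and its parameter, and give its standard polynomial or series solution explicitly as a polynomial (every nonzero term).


All three coefficients share the factor 9; dividing through by 9 gives  x y'' + (1 - x) y' + 2 y = 0.
This matches the Laguerre equation x y'' + (1 - x) y' + n y = 0 with n = 2; the polynomial solution is L_2(x).
With y = sum_k a_k x^k, matching x^k gives (k+1)k a_{k+1} + (k+1) a_{k+1} - k a_k + n a_k = 0, i.e. (k+1)^2 a_{k+1} = (k - n) a_k = (k - 2) a_k. The right side vanishes at k = 2, so the series terminates at degree 2.
Standard normalization L_n(0) = 1 gives a_0 = 1. Work upward with a_{k+1} = (k - 2) a_k / (k+1)^2:
  a_1 = (0 - 2)(1) / 1^2 = -2/1 = -2
  a_2 = (1 - 2)(-2) / 2^2 = 2/4 = 1/2
Hence L_2(x) = x^2/2 - 2 x + 1.

L_2(x); series = x^2/2 - 2 x + 1


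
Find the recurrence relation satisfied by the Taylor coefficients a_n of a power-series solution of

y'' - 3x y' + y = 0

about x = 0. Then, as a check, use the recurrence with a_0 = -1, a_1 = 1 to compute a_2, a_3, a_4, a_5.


Substitute y = sum_n a_n x^n.
y''(x) has coefficient (n+2)(n+1) a_{n+2} at x^n;
-3 x y'(x) has coefficient -3 n a_n at x^n (shift);
y(x) has coefficient 1 a_n at x^n.
Matching x^n: (n+2)(n+1) a_{n+2} + (-3n + 1) a_n = 0.
Thus a_{n+2} = (3n - 1) / ((n+1)(n+2)) * a_n.

Check with a_0 = -1, a_1 = 1 (apply the recurrence for n = 0, 1, 2, 3): a_0 = -1, a_1 = 1, a_2 = 1/2, a_3 = 1/3, a_4 = 5/24, a_5 = 2/15.

a_(n+2) = (3n - 1) / ((n+1)(n+2)) * a_n; check: a_0 = -1, a_1 = 1, a_2 = 1/2, a_3 = 1/3, a_4 = 5/24, a_5 = 2/15


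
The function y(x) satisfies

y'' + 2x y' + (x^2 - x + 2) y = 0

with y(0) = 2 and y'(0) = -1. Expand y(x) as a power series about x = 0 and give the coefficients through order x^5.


Ansatz: y(x) = sum_{n>=0} a_n x^n, so y'(x) = sum_{n>=1} n a_n x^(n-1) and y''(x) = sum_{n>=2} n(n-1) a_n x^(n-2).
Substitute into P(x) y'' + Q(x) y' + R(x) y = 0 with P(x) = 1, Q(x) = 2x, R(x) = x^2 - x + 2, and match powers of x.
Initial conditions: a_0 = 2, a_1 = -1.
Setting the coefficient of each power of x to zero and solving order by order (substituting the coefficients already found):
  x^0: 2 a_2 + 2 a_0 = 0  ->  2 a_2 = -2 a_0 = -4  ->  a_2 = -2
  x^1: 6 a_3 + 4 a_1 - a_0 = 0  ->  6 a_3 = -4 a_1 + a_0 = 6  ->  a_3 = 1
  x^2: 12 a_4 + 6 a_2 - a_1 + a_0 = 0  ->  12 a_4 = -6 a_2 + a_1 - a_0 = 9  ->  a_4 = 3/4
  x^3: 20 a_5 + 8 a_3 - a_2 + a_1 = 0  ->  20 a_5 = -8 a_3 + a_2 - a_1 = -9  ->  a_5 = -9/20
Truncated series: y(x) = 2 - x - 2 x^2 + x^3 + (3/4) x^4 - (9/20) x^5 + O(x^6).

a_0 = 2; a_1 = -1; a_2 = -2; a_3 = 1; a_4 = 3/4; a_5 = -9/20


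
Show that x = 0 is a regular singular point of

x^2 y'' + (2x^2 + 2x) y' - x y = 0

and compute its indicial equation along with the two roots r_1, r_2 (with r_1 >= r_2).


Divide by x^2 to reach normal form y'' + P_1(x) y' + P_2(x) y = 0 with P_1(x) = 2 + 2/x and P_2(x) = -1/x.
x = 0 is a singular point because the y'-coefficient 2 + 2/x has a pole at x = 0 and the y-coefficient -1/x has a pole at x = 0.
It is a regular singular point because x P_1(x) = p(x) = 2x + 2 and x^2 P_2(x) = q(x) = -x are polynomials, hence analytic at x = 0.
p(0) = 2,  q(0) = 0.
Indicial equation: r(r-1) + p(0) r + q(0) = 0, i.e. r^2 + (p(0) - 1) r + q(0) = 0, i.e. r^2 + 1 r = 0.
Discriminant: (1)^2 - 4(0) = 1, so r = (-1 ± 1)/2.
Solving: r_1 = 0, r_2 = -1.

indicial: r^2 + 1 r = 0; roots r_1 = 0, r_2 = -1


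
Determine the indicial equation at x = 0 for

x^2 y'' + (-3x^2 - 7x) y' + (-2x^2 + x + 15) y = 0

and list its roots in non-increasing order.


Divide by x^2 to reach normal form y'' + P_1(x) y' + P_2(x) y = 0 with P_1(x) = -3 - 7/x and P_2(x) = -2 + 1/x + 15/x^2.
x = 0 is a singular point because the y'-coefficient -3 - 7/x has a pole at x = 0 and the y-coefficient -2 + 1/x + 15/x^2 has a pole at x = 0.
It is a regular singular point because x P_1(x) = p(x) = -3x - 7 and x^2 P_2(x) = q(x) = -2x^2 + x + 15 are polynomials, hence analytic at x = 0.
p(0) = -7,  q(0) = 15.
Indicial equation: r(r-1) + p(0) r + q(0) = 0, i.e. r^2 + (p(0) - 1) r + q(0) = 0, i.e. r^2 - 8 r + 15 = 0.
Discriminant: (-8)^2 - 4(15) = 4, so r = (8 ± 2)/2.
Solving: r_1 = 5, r_2 = 3.

indicial: r^2 - 8 r + 15 = 0; roots r_1 = 5, r_2 = 3


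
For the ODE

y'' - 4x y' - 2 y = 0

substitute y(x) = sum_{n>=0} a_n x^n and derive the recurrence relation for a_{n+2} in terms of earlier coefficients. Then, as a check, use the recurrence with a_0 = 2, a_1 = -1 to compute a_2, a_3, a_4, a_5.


Substitute y = sum_n a_n x^n.
y''(x) has coefficient (n+2)(n+1) a_{n+2} at x^n;
-4 x y'(x) has coefficient -4 n a_n at x^n (shift);
-2 y(x) has coefficient -2 a_n at x^n.
Matching x^n: (n+2)(n+1) a_{n+2} + (-4n - 2) a_n = 0.
Thus a_{n+2} = (4n + 2) / ((n+1)(n+2)) * a_n.

Check with a_0 = 2, a_1 = -1 (apply the recurrence for n = 0, 1, 2, 3): a_0 = 2, a_1 = -1, a_2 = 2, a_3 = -1, a_4 = 5/3, a_5 = -7/10.

a_(n+2) = (4n + 2) / ((n+1)(n+2)) * a_n; check: a_0 = 2, a_1 = -1, a_2 = 2, a_3 = -1, a_4 = 5/3, a_5 = -7/10


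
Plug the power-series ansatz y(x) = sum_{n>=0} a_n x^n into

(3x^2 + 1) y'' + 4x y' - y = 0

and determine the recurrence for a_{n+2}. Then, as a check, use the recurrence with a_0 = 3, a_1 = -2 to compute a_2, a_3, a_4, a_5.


Substitute y = sum_n a_n x^n.
(1 + 3 x^2) y'' contributes (n+2)(n+1) a_{n+2} + 3 n(n-1) a_n at x^n.
4 x y'(x) contributes 4 n a_n at x^n.
-y(x) contributes -1 a_n at x^n.
Matching x^n: (n+2)(n+1) a_{n+2} + (3 n(n-1) + 4 n - 1) a_n = 0.
Thus a_{n+2} = (-3 n(n-1) - 4 n + 1) / ((n+1)(n+2)) * a_n.

Check with a_0 = 3, a_1 = -2 (apply the recurrence for n = 0, 1, 2, 3): a_0 = 3, a_1 = -2, a_2 = 3/2, a_3 = 1, a_4 = -13/8, a_5 = -29/20.

a_(n+2) = (-3 n(n-1) - 4 n + 1) / ((n+1)(n+2)) * a_n; check: a_0 = 3, a_1 = -2, a_2 = 3/2, a_3 = 1, a_4 = -13/8, a_5 = -29/20


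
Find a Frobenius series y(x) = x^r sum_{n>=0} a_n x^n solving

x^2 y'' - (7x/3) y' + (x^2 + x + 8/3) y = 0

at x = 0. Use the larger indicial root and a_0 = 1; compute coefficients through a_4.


Write in Frobenius form y'' + (p(x)/x) y' + (q(x)/x^2) y = 0:
  p(x) = -7/3,  q(x) = x^2 + x + 8/3.
Indicial equation: r(r-1) + (-7/3) r + (8/3) = 0 -> roots r_1 = 2, r_2 = 4/3.
Take r = r_1 = 2. Let y(x) = x^r sum_{n>=0} a_n x^n with a_0 = 1.
Substitute y = x^r sum a_n x^n and match x^{r+n}. The recurrence is
  D(n) a_n + 1 a_{n-1} + 1 a_{n-2} = 0,  where D(n) = (r+n)(r+n-1) + (-7/3)(r+n) + (8/3).
  a_n = [-1 a_{n-1} - 1 a_{n-2}] / D(n).
Since the indicial polynomial factors as (r - r_1)(r - r_2), D(n) = (r_1 + n - r_1)(r_1 + n - r_2) = n(n + 2/3).
Evaluating step by step (a_0 = 1):
  n = 1: D(1) = 1(1 + 2/3) = 5/3; numerator = -1(1) = -1; a_1 = (-1)/(5/3) = -3/5
  n = 2: D(2) = 2(2 + 2/3) = 16/3; numerator = -1(-3/5) - 1(1) = -2/5; a_2 = (-2/5)/(16/3) = -3/40
  n = 3: D(3) = 3(3 + 2/3) = 11; numerator = -1(-3/40) - 1(-3/5) = 27/40; a_3 = (27/40)/(11) = 27/440
  n = 4: D(4) = 4(4 + 2/3) = 56/3; numerator = -1(27/440) - 1(-3/40) = 3/220; a_4 = (3/220)/(56/3) = 9/12320

r = 2; a_0 = 1; a_1 = -3/5; a_2 = -3/40; a_3 = 27/440; a_4 = 9/12320


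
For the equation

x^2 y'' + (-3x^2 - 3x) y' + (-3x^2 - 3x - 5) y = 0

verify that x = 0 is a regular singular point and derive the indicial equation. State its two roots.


Divide by x^2 to reach normal form y'' + P_1(x) y' + P_2(x) y = 0 with P_1(x) = -3 - 3/x and P_2(x) = -3 - 3/x - 5/x^2.
x = 0 is a singular point because the y'-coefficient -3 - 3/x has a pole at x = 0 and the y-coefficient -3 - 3/x - 5/x^2 has a pole at x = 0.
It is a regular singular point because x P_1(x) = p(x) = -3x - 3 and x^2 P_2(x) = q(x) = -3x^2 - 3x - 5 are polynomials, hence analytic at x = 0.
p(0) = -3,  q(0) = -5.
Indicial equation: r(r-1) + p(0) r + q(0) = 0, i.e. r^2 + (p(0) - 1) r + q(0) = 0, i.e. r^2 - 4 r - 5 = 0.
Discriminant: (-4)^2 - 4(-5) = 36, so r = (4 ± 6)/2.
Solving: r_1 = 5, r_2 = -1.

indicial: r^2 - 4 r - 5 = 0; roots r_1 = 5, r_2 = -1


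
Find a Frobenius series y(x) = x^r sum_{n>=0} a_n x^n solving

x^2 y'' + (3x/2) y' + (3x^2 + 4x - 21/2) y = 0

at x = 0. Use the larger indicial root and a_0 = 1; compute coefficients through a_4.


Write in Frobenius form y'' + (p(x)/x) y' + (q(x)/x^2) y = 0:
  p(x) = 3/2,  q(x) = 3x^2 + 4x - 21/2.
Indicial equation: r(r-1) + (3/2) r + (-21/2) = 0 -> roots r_1 = 3, r_2 = -7/2.
Take r = r_1 = 3. Let y(x) = x^r sum_{n>=0} a_n x^n with a_0 = 1.
Substitute y = x^r sum a_n x^n and match x^{r+n}. The recurrence is
  D(n) a_n + 4 a_{n-1} + 3 a_{n-2} = 0,  where D(n) = (r+n)(r+n-1) + (3/2)(r+n) + (-21/2).
  a_n = [-4 a_{n-1} - 3 a_{n-2}] / D(n).
Since the indicial polynomial factors as (r - r_1)(r - r_2), D(n) = (r_1 + n - r_1)(r_1 + n - r_2) = n(n + 13/2).
Evaluating step by step (a_0 = 1):
  n = 1: D(1) = 1(1 + 13/2) = 15/2; numerator = -4(1) = -4; a_1 = (-4)/(15/2) = -8/15
  n = 2: D(2) = 2(2 + 13/2) = 17; numerator = -4(-8/15) - 3(1) = -13/15; a_2 = (-13/15)/(17) = -13/255
  n = 3: D(3) = 3(3 + 13/2) = 57/2; numerator = -4(-13/255) - 3(-8/15) = 92/51; a_3 = (92/51)/(57/2) = 184/2907
  n = 4: D(4) = 4(4 + 13/2) = 42; numerator = -4(184/2907) - 3(-13/255) = -1457/14535; a_4 = (-1457/14535)/(42) = -1457/610470

r = 3; a_0 = 1; a_1 = -8/15; a_2 = -13/255; a_3 = 184/2907; a_4 = -1457/610470


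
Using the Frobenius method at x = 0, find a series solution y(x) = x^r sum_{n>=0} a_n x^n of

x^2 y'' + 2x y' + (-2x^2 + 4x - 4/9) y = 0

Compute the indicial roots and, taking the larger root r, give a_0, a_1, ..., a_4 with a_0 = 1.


Write in Frobenius form y'' + (p(x)/x) y' + (q(x)/x^2) y = 0:
  p(x) = 2,  q(x) = -2x^2 + 4x - 4/9.
Indicial equation: r(r-1) + (2) r + (-4/9) = 0 -> roots r_1 = 1/3, r_2 = -4/3.
Take r = r_1 = 1/3. Let y(x) = x^r sum_{n>=0} a_n x^n with a_0 = 1.
Substitute y = x^r sum a_n x^n and match x^{r+n}. The recurrence is
  D(n) a_n + 4 a_{n-1} - 2 a_{n-2} = 0,  where D(n) = (r+n)(r+n-1) + (2)(r+n) + (-4/9).
  a_n = [-4 a_{n-1} + 2 a_{n-2}] / D(n).
Since the indicial polynomial factors as (r - r_1)(r - r_2), D(n) = (r_1 + n - r_1)(r_1 + n - r_2) = n(n + 5/3).
Evaluating step by step (a_0 = 1):
  n = 1: D(1) = 1(1 + 5/3) = 8/3; numerator = -4(1) = -4; a_1 = (-4)/(8/3) = -3/2
  n = 2: D(2) = 2(2 + 5/3) = 22/3; numerator = -4(-3/2) + 2(1) = 8; a_2 = (8)/(22/3) = 12/11
  n = 3: D(3) = 3(3 + 5/3) = 14; numerator = -4(12/11) + 2(-3/2) = -81/11; a_3 = (-81/11)/(14) = -81/154
  n = 4: D(4) = 4(4 + 5/3) = 68/3; numerator = -4(-81/154) + 2(12/11) = 30/7; a_4 = (30/7)/(68/3) = 45/238

r = 1/3; a_0 = 1; a_1 = -3/2; a_2 = 12/11; a_3 = -81/154; a_4 = 45/238


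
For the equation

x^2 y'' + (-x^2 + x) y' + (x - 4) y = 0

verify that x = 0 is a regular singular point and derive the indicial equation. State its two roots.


Divide by x^2 to reach normal form y'' + P_1(x) y' + P_2(x) y = 0 with P_1(x) = -1 + 1/x and P_2(x) = 1/x - 4/x^2.
x = 0 is a singular point because the y'-coefficient -1 + 1/x has a pole at x = 0 and the y-coefficient 1/x - 4/x^2 has a pole at x = 0.
It is a regular singular point because x P_1(x) = p(x) = 1 - x and x^2 P_2(x) = q(x) = x - 4 are polynomials, hence analytic at x = 0.
p(0) = 1,  q(0) = -4.
Indicial equation: r(r-1) + p(0) r + q(0) = 0, i.e. r^2 + (p(0) - 1) r + q(0) = 0, i.e. r^2 - 4 = 0.
Discriminant: (0)^2 - 4(-4) = 16, so r = (0 ± 4)/2.
Solving: r_1 = 2, r_2 = -2.

indicial: r^2 - 4 = 0; roots r_1 = 2, r_2 = -2


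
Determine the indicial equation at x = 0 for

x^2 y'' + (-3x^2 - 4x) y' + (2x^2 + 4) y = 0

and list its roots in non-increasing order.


Divide by x^2 to reach normal form y'' + P_1(x) y' + P_2(x) y = 0 with P_1(x) = -3 - 4/x and P_2(x) = 2 + 4/x^2.
x = 0 is a singular point because the y'-coefficient -3 - 4/x has a pole at x = 0 and the y-coefficient 2 + 4/x^2 has a pole at x = 0.
It is a regular singular point because x P_1(x) = p(x) = -3x - 4 and x^2 P_2(x) = q(x) = 2x^2 + 4 are polynomials, hence analytic at x = 0.
p(0) = -4,  q(0) = 4.
Indicial equation: r(r-1) + p(0) r + q(0) = 0, i.e. r^2 + (p(0) - 1) r + q(0) = 0, i.e. r^2 - 5 r + 4 = 0.
Discriminant: (-5)^2 - 4(4) = 9, so r = (5 ± 3)/2.
Solving: r_1 = 4, r_2 = 1.

indicial: r^2 - 5 r + 4 = 0; roots r_1 = 4, r_2 = 1


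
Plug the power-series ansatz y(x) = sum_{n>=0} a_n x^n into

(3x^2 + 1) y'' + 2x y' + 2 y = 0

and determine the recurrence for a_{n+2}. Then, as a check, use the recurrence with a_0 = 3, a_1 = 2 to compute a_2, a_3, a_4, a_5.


Substitute y = sum_n a_n x^n.
(1 + 3 x^2) y'' contributes (n+2)(n+1) a_{n+2} + 3 n(n-1) a_n at x^n.
2 x y'(x) contributes 2 n a_n at x^n.
2 y(x) contributes 2 a_n at x^n.
Matching x^n: (n+2)(n+1) a_{n+2} + (3 n(n-1) + 2 n + 2) a_n = 0.
Thus a_{n+2} = (-3 n(n-1) - 2 n - 2) / ((n+1)(n+2)) * a_n.

Check with a_0 = 3, a_1 = 2 (apply the recurrence for n = 0, 1, 2, 3): a_0 = 3, a_1 = 2, a_2 = -3, a_3 = -4/3, a_4 = 3, a_5 = 26/15.

a_(n+2) = (-3 n(n-1) - 2 n - 2) / ((n+1)(n+2)) * a_n; check: a_0 = 3, a_1 = 2, a_2 = -3, a_3 = -4/3, a_4 = 3, a_5 = 26/15


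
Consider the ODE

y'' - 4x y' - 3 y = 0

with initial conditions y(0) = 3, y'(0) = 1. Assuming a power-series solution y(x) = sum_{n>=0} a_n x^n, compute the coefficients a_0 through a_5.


Ansatz: y(x) = sum_{n>=0} a_n x^n, so y'(x) = sum_{n>=1} n a_n x^(n-1) and y''(x) = sum_{n>=2} n(n-1) a_n x^(n-2).
Substitute into P(x) y'' + Q(x) y' + R(x) y = 0 with P(x) = 1, Q(x) = -4x, R(x) = -3, and match powers of x.
Initial conditions: a_0 = 3, a_1 = 1.
Setting the coefficient of each power of x to zero and solving order by order (substituting the coefficients already found):
  x^0: 2 a_2 - 3 a_0 = 0  ->  2 a_2 = 3 a_0 = 9  ->  a_2 = 9/2
  x^1: 6 a_3 - 7 a_1 = 0  ->  6 a_3 = 7 a_1 = 7  ->  a_3 = 7/6
  x^2: 12 a_4 - 11 a_2 = 0  ->  12 a_4 = 11 a_2 = 99/2  ->  a_4 = 33/8
  x^3: 20 a_5 - 15 a_3 = 0  ->  20 a_5 = 15 a_3 = 35/2  ->  a_5 = 7/8
Truncated series: y(x) = 3 + x + (9/2) x^2 + (7/6) x^3 + (33/8) x^4 + (7/8) x^5 + O(x^6).

a_0 = 3; a_1 = 1; a_2 = 9/2; a_3 = 7/6; a_4 = 33/8; a_5 = 7/8


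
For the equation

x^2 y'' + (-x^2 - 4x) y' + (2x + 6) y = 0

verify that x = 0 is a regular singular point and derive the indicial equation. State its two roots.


Divide by x^2 to reach normal form y'' + P_1(x) y' + P_2(x) y = 0 with P_1(x) = -1 - 4/x and P_2(x) = 2/x + 6/x^2.
x = 0 is a singular point because the y'-coefficient -1 - 4/x has a pole at x = 0 and the y-coefficient 2/x + 6/x^2 has a pole at x = 0.
It is a regular singular point because x P_1(x) = p(x) = -x - 4 and x^2 P_2(x) = q(x) = 2x + 6 are polynomials, hence analytic at x = 0.
p(0) = -4,  q(0) = 6.
Indicial equation: r(r-1) + p(0) r + q(0) = 0, i.e. r^2 + (p(0) - 1) r + q(0) = 0, i.e. r^2 - 5 r + 6 = 0.
Discriminant: (-5)^2 - 4(6) = 1, so r = (5 ± 1)/2.
Solving: r_1 = 3, r_2 = 2.

indicial: r^2 - 5 r + 6 = 0; roots r_1 = 3, r_2 = 2


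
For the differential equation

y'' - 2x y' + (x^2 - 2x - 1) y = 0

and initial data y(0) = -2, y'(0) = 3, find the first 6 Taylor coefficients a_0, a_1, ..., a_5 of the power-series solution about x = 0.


Ansatz: y(x) = sum_{n>=0} a_n x^n, so y'(x) = sum_{n>=1} n a_n x^(n-1) and y''(x) = sum_{n>=2} n(n-1) a_n x^(n-2).
Substitute into P(x) y'' + Q(x) y' + R(x) y = 0 with P(x) = 1, Q(x) = -2x, R(x) = x^2 - 2x - 1, and match powers of x.
Initial conditions: a_0 = -2, a_1 = 3.
Setting the coefficient of each power of x to zero and solving order by order (substituting the coefficients already found):
  x^0: 2 a_2 - a_0 = 0  ->  2 a_2 = a_0 = -2  ->  a_2 = -1
  x^1: 6 a_3 - 3 a_1 - 2 a_0 = 0  ->  6 a_3 = 3 a_1 + 2 a_0 = 5  ->  a_3 = 5/6
  x^2: 12 a_4 - 5 a_2 - 2 a_1 + a_0 = 0  ->  12 a_4 = 5 a_2 + 2 a_1 - a_0 = 3  ->  a_4 = 1/4
  x^3: 20 a_5 - 7 a_3 - 2 a_2 + a_1 = 0  ->  20 a_5 = 7 a_3 + 2 a_2 - a_1 = 5/6  ->  a_5 = 1/24
Truncated series: y(x) = -2 + 3 x - x^2 + (5/6) x^3 + (1/4) x^4 + (1/24) x^5 + O(x^6).

a_0 = -2; a_1 = 3; a_2 = -1; a_3 = 5/6; a_4 = 1/4; a_5 = 1/24


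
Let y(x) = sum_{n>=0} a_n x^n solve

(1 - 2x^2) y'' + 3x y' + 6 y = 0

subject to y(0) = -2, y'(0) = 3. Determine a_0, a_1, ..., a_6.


Ansatz: y(x) = sum_{n>=0} a_n x^n, so y'(x) = sum_{n>=1} n a_n x^(n-1) and y''(x) = sum_{n>=2} n(n-1) a_n x^(n-2).
Substitute into P(x) y'' + Q(x) y' + R(x) y = 0 with P(x) = 1 - 2x^2, Q(x) = 3x, R(x) = 6, and match powers of x.
Initial conditions: a_0 = -2, a_1 = 3.
Setting the coefficient of each power of x to zero and solving order by order (substituting the coefficients already found):
  x^0: 2 a_2 + 6 a_0 = 0  ->  2 a_2 = -6 a_0 = 12  ->  a_2 = 6
  x^1: 6 a_3 + 9 a_1 = 0  ->  6 a_3 = -9 a_1 = -27  ->  a_3 = -9/2
  x^2: 12 a_4 + 8 a_2 = 0  ->  12 a_4 = -8 a_2 = -48  ->  a_4 = -4
  x^3: 20 a_5 + 3 a_3 = 0  ->  20 a_5 = -3 a_3 = 27/2  ->  a_5 = 27/40
  x^4: 30 a_6 - 6 a_4 = 0  ->  30 a_6 = 6 a_4 = -24  ->  a_6 = -4/5
Truncated series: y(x) = -2 + 3 x + 6 x^2 - (9/2) x^3 - 4 x^4 + (27/40) x^5 - (4/5) x^6 + O(x^7).

a_0 = -2; a_1 = 3; a_2 = 6; a_3 = -9/2; a_4 = -4; a_5 = 27/40; a_6 = -4/5
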